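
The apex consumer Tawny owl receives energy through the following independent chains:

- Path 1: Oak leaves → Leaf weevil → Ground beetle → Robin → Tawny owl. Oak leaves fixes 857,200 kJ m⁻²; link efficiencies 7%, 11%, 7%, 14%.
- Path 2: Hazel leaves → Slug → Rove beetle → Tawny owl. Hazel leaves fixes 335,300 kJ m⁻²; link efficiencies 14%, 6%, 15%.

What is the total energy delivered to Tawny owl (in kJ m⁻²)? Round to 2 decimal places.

487.16 kJ m⁻²

Path 1: 857200 × 0.07 × 0.11 × 0.07 × 0.14 = 64.684312 kJ m⁻²
Path 2: 335300 × 0.14 × 0.06 × 0.15 = 422.478 kJ m⁻²
Total at Tawny owl: 64.684312 + 422.478 = 487.162312 kJ m⁻²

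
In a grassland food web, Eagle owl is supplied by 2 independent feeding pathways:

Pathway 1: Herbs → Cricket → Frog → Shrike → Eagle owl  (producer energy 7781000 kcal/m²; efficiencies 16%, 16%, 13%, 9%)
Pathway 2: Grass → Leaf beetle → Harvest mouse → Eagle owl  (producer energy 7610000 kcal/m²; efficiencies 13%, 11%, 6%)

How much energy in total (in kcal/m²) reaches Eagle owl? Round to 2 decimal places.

8859.95 kcal/m²

Pathway 1: 7781000 × 0.16 × 0.16 × 0.13 × 0.09 = 2330.56512 kcal/m²
Pathway 2: 7610000 × 0.13 × 0.11 × 0.06 = 6529.38 kcal/m²
Total at Eagle owl: 2330.56512 + 6529.38 = 8859.94512 kcal/m²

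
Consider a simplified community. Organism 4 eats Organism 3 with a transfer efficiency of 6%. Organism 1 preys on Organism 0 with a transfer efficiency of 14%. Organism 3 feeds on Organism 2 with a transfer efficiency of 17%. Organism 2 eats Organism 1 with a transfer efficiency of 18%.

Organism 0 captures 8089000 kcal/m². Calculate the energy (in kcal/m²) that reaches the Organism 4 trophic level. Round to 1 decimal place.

2079.2 kcal/m²

Organism 1: 8089000 × 0.14 = 1132460 kcal/m²
Organism 2: 1132460 × 0.18 = 203842.8 kcal/m²
Organism 3: 203842.8 × 0.17 = 34653.276 kcal/m²
Organism 4: 34653.276 × 0.06 = 2079.19656 kcal/m²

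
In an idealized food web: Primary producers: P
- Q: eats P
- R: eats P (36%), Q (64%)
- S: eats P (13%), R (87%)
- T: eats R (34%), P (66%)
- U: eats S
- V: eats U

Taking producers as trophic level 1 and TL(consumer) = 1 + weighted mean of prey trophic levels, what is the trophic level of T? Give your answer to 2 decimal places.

Q: 1 + 1 = 2
R: 1 + (0.36×1 + 0.64×2) = 2.64
S: 1 + (0.13×1 + 0.87×2.64) = 3.4268
T: 1 + (0.34×2.64 + 0.66×1) = 2.5576
U: 1 + 3.4268 = 4.4268
V: 1 + 4.4268 = 5.4268

2.56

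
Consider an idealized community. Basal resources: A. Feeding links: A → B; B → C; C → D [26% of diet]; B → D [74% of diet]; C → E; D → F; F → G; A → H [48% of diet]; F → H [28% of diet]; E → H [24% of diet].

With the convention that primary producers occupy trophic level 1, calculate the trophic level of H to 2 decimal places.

B: 1 + 1 = 2
C: 1 + 2 = 3
D: 1 + (0.26×3 + 0.74×2) = 3.26
E: 1 + 3 = 4
F: 1 + 3.26 = 4.26
G: 1 + 4.26 = 5.26
H: 1 + (0.48×1 + 0.28×4.26 + 0.24×4) = 3.6328

3.63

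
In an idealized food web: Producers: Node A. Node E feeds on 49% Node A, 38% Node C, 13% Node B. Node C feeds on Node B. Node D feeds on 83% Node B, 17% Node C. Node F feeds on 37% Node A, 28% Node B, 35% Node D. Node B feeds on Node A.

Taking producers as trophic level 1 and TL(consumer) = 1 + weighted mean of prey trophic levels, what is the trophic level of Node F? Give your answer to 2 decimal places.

3.04

Node B: 1 + 1 = 2
Node C: 1 + 2 = 3
Node D: 1 + (0.83×2 + 0.17×3) = 3.17
Node E: 1 + (0.49×1 + 0.38×3 + 0.13×2) = 2.89
Node F: 1 + (0.37×1 + 0.28×2 + 0.35×3.17) = 3.0395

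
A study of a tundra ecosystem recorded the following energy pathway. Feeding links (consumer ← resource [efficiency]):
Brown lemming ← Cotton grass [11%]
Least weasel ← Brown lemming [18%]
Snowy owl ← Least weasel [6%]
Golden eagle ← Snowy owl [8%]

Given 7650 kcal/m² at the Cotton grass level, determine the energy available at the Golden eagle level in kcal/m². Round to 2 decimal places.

Brown lemming: 7650 × 0.11 = 841.5 kcal/m²
Least weasel: 841.5 × 0.18 = 151.47 kcal/m²
Snowy owl: 151.47 × 0.06 = 9.0882 kcal/m²
Golden eagle: 9.0882 × 0.08 = 0.727056 kcal/m²

0.73 kcal/m²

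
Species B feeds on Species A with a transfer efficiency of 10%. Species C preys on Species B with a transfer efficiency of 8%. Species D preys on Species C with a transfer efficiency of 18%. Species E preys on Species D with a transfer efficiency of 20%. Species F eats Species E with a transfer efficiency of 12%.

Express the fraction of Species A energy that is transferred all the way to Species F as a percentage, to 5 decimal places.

Product of link efficiencies: 0.1 × 0.08 × 0.18 × 0.2 × 0.12 = 0.00003456
As a percentage: 0.00003456 × 100 = 0.00346%

0.00346%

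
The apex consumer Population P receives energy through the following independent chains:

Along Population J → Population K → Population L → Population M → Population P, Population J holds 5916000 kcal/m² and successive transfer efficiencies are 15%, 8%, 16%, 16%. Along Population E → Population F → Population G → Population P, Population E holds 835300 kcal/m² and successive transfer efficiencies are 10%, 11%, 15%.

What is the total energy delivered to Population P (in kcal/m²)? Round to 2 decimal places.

3195.64 kcal/m²

Via Population J: 5916000 × 0.15 × 0.08 × 0.16 × 0.16 = 1817.3952 kcal/m²
Via Population E: 835300 × 0.1 × 0.11 × 0.15 = 1378.245 kcal/m²
Total at Population P: 1817.3952 + 1378.245 = 3195.6402 kcal/m²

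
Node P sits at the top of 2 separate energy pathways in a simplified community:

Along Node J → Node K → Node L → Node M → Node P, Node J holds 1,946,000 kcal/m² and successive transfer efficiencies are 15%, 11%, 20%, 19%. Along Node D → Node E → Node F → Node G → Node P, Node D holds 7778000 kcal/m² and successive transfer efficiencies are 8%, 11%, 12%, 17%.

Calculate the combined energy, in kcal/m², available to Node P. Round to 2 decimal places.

Via Node J: 1946000 × 0.15 × 0.11 × 0.2 × 0.19 = 1220.142 kcal/m²
Via Node D: 7778000 × 0.08 × 0.11 × 0.12 × 0.17 = 1396.30656 kcal/m²
Total at Node P: 1220.142 + 1396.30656 = 2616.44856 kcal/m²

2616.45 kcal/m²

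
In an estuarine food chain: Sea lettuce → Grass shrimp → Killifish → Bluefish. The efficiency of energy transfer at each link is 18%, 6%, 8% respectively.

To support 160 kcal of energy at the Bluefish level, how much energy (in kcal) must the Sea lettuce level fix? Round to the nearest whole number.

185185 kcal

Cumulative transfer efficiency: 0.18 × 0.06 × 0.08 = 0.000864
Sea lettuce energy = 160 / 0.000864 = 185185 kcal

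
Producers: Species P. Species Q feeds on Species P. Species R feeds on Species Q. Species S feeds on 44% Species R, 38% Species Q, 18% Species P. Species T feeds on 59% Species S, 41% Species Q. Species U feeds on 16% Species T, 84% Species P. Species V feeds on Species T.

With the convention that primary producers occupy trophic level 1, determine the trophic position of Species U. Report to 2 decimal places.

2.44

Species Q: 1 + 1 = 2
Species R: 1 + 2 = 3
Species S: 1 + (0.44×3 + 0.38×2 + 0.18×1) = 3.26
Species T: 1 + (0.59×3.26 + 0.41×2) = 3.7434
Species U: 1 + (0.16×3.7434 + 0.84×1) = 2.438944
Species V: 1 + 3.7434 = 4.7434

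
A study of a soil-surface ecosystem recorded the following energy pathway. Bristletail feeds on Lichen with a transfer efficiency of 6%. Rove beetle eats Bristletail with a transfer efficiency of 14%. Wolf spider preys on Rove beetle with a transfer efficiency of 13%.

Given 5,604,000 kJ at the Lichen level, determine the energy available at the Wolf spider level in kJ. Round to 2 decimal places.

Bristletail: 5604000 × 0.06 = 336240 kJ
Rove beetle: 336240 × 0.14 = 47073.6 kJ
Wolf spider: 47073.6 × 0.13 = 6119.568 kJ

6119.57 kJ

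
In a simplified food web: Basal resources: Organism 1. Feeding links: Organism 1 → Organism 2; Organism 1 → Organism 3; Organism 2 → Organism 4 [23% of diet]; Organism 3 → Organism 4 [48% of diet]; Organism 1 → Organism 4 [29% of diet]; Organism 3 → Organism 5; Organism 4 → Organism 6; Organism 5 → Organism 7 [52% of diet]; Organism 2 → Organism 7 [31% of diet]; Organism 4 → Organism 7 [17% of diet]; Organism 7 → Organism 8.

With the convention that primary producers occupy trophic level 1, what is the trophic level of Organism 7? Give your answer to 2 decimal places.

3.64

Organism 2: 1 + 1 = 2
Organism 3: 1 + 1 = 2
Organism 4: 1 + (0.23×2 + 0.48×2 + 0.29×1) = 2.71
Organism 5: 1 + 2 = 3
Organism 6: 1 + 2.71 = 3.71
Organism 7: 1 + (0.52×3 + 0.31×2 + 0.17×2.71) = 3.6407
Organism 8: 1 + 3.6407 = 4.6407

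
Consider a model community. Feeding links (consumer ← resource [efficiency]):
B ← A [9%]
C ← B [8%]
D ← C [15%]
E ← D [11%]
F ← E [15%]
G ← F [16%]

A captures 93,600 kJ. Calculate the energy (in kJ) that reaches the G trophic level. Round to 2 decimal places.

B: 93600 × 0.09 = 8424 kJ
C: 8424 × 0.08 = 673.92 kJ
D: 673.92 × 0.15 = 101.088 kJ
E: 101.088 × 0.11 = 11.11968 kJ
F: 11.11968 × 0.15 = 1.667952 kJ
G: 1.667952 × 0.16 = 0.26687232 kJ

0.27 kJ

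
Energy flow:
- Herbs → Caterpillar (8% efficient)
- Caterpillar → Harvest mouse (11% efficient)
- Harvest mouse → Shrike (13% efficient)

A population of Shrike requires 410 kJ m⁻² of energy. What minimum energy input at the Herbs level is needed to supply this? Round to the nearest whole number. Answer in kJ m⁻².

Cumulative transfer efficiency: 0.08 × 0.11 × 0.13 = 0.001144
Herbs energy = 410 / 0.001144 = 358392 kJ m⁻²

358392 kJ m⁻²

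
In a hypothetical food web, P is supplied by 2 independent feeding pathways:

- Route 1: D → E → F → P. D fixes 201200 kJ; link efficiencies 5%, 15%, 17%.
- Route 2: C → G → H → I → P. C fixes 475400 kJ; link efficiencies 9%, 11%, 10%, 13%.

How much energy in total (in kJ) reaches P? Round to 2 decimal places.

317.71 kJ

Route 1: 201200 × 0.05 × 0.15 × 0.17 = 256.53 kJ
Route 2: 475400 × 0.09 × 0.11 × 0.1 × 0.13 = 61.18398 kJ
Total at P: 256.53 + 61.18398 = 317.71398 kJ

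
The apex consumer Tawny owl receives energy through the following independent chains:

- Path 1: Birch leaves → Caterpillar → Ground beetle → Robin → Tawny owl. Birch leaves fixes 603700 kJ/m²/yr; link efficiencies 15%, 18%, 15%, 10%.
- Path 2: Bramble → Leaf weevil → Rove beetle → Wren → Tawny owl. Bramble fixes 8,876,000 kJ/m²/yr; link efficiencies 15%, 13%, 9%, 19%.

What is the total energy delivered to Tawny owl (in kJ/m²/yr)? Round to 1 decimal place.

3204.2 kJ/m²/yr

Path 1: 603700 × 0.15 × 0.18 × 0.15 × 0.1 = 244.4985 kJ/m²/yr
Path 2: 8876000 × 0.15 × 0.13 × 0.09 × 0.19 = 2959.7022 kJ/m²/yr
Total at Tawny owl: 244.4985 + 2959.7022 = 3204.2007 kJ/m²/yr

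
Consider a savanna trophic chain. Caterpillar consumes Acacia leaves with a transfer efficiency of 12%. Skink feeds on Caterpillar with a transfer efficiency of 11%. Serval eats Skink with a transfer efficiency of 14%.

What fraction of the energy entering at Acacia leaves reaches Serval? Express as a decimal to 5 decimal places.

Product of link efficiencies: 0.12 × 0.11 × 0.14 = 0.001848

0.00185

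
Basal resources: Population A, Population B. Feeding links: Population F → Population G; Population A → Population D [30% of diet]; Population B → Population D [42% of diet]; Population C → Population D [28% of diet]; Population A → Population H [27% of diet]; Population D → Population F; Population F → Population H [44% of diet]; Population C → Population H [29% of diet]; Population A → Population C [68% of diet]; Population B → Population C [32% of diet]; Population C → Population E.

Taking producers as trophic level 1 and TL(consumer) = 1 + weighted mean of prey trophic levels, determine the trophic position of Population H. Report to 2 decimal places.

Population C: 1 + (0.32×1 + 0.68×1) = 2
Population D: 1 + (0.28×2 + 0.42×1 + 0.3×1) = 2.28
Population E: 1 + 2 = 3
Population F: 1 + 2.28 = 3.28
Population G: 1 + 3.28 = 4.28
Population H: 1 + (0.44×3.28 + 0.27×1 + 0.29×2) = 3.2932

3.29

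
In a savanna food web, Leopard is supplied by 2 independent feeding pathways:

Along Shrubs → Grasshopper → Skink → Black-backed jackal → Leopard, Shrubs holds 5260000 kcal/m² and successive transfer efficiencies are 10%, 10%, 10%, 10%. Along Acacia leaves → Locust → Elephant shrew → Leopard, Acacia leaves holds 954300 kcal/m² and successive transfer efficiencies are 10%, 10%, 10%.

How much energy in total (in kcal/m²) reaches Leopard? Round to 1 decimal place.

Via Shrubs: 5260000 × 0.1 × 0.1 × 0.1 × 0.1 = 526 kcal/m²
Via Acacia leaves: 954300 × 0.1 × 0.1 × 0.1 = 954.3 kcal/m²
Total at Leopard: 526 + 954.3 = 1480.3 kcal/m²

1480.3 kcal/m²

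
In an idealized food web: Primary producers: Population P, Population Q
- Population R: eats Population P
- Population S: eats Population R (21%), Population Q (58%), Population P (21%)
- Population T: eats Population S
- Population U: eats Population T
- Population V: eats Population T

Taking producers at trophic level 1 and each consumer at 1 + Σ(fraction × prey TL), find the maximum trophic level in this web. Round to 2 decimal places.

Population R: 1 + 1 = 2
Population S: 1 + (0.21×2 + 0.58×1 + 0.21×1) = 2.21
Population T: 1 + 2.21 = 3.21
Population U: 1 + 3.21 = 4.21
Population V: 1 + 3.21 = 4.21

4.21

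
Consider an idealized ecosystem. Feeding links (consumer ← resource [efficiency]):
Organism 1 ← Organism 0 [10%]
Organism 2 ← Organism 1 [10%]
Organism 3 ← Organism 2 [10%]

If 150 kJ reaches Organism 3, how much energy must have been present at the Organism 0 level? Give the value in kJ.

150000 kJ

Cumulative transfer efficiency: 0.1 × 0.1 × 0.1 = 0.001
Organism 0 energy = 150 / 0.001 = 150000 kJ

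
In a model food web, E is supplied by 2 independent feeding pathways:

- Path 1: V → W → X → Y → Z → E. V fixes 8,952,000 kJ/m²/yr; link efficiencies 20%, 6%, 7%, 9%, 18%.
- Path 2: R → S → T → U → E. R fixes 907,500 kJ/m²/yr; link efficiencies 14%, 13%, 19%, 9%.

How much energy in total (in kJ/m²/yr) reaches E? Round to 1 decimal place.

Path 1: 8952000 × 0.2 × 0.06 × 0.07 × 0.09 × 0.18 = 121.818816 kJ/m²/yr
Path 2: 907500 × 0.14 × 0.13 × 0.19 × 0.09 = 282.43215 kJ/m²/yr
Total at E: 121.818816 + 282.43215 = 404.250966 kJ/m²/yr

404.3 kJ/m²/yr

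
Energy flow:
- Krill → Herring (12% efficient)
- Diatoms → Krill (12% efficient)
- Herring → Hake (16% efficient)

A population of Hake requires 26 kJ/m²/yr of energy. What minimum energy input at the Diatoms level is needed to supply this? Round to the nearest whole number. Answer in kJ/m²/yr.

11285 kJ/m²/yr

Cumulative transfer efficiency: 0.12 × 0.12 × 0.16 = 0.002304
Diatoms energy = 26 / 0.002304 = 11285 kJ/m²/yr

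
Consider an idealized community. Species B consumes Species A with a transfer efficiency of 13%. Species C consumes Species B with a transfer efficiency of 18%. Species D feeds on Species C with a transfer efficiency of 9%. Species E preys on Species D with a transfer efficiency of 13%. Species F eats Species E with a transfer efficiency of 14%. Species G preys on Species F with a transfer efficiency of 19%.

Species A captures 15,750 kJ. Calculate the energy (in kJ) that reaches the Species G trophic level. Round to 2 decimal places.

0.11 kJ

Species B: 15750 × 0.13 = 2047.5 kJ
Species C: 2047.5 × 0.18 = 368.55 kJ
Species D: 368.55 × 0.09 = 33.1695 kJ
Species E: 33.1695 × 0.13 = 4.312035 kJ
Species F: 4.312035 × 0.14 = 0.6036849 kJ
Species G: 0.6036849 × 0.19 = 0.114700131 kJ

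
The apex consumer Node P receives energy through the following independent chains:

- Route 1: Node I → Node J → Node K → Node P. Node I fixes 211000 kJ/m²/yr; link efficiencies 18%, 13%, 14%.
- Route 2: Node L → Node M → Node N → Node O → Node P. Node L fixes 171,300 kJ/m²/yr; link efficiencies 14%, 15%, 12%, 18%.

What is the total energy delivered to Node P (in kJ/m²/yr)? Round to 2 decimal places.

Route 1: 211000 × 0.18 × 0.13 × 0.14 = 691.236 kJ/m²/yr
Route 2: 171300 × 0.14 × 0.15 × 0.12 × 0.18 = 77.70168 kJ/m²/yr
Total at Node P: 691.236 + 77.70168 = 768.93768 kJ/m²/yr

768.94 kJ/m²/yr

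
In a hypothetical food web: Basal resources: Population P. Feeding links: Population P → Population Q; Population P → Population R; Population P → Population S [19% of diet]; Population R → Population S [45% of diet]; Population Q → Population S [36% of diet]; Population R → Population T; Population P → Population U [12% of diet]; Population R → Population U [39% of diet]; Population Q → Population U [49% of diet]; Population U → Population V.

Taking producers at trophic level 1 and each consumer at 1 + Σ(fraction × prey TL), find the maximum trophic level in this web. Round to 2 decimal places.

3.88

Population Q: 1 + 1 = 2
Population R: 1 + 1 = 2
Population S: 1 + (0.19×1 + 0.45×2 + 0.36×2) = 2.81
Population T: 1 + 2 = 3
Population U: 1 + (0.12×1 + 0.39×2 + 0.49×2) = 2.88
Population V: 1 + 2.88 = 3.88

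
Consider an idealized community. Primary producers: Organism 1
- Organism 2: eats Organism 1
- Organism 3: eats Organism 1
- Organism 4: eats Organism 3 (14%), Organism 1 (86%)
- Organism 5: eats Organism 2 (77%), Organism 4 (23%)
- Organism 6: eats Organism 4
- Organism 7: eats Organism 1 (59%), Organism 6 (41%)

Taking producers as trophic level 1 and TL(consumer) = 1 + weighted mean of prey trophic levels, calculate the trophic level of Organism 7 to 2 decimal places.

2.88

Organism 2: 1 + 1 = 2
Organism 3: 1 + 1 = 2
Organism 4: 1 + (0.14×2 + 0.86×1) = 2.14
Organism 5: 1 + (0.77×2 + 0.23×2.14) = 3.0322
Organism 6: 1 + 2.14 = 3.14
Organism 7: 1 + (0.59×1 + 0.41×3.14) = 2.8774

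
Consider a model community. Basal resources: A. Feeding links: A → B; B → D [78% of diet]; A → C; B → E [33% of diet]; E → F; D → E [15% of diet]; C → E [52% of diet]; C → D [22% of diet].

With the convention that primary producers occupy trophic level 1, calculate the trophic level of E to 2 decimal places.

3.15

B: 1 + 1 = 2
C: 1 + 1 = 2
D: 1 + (0.22×2 + 0.78×2) = 3
E: 1 + (0.33×2 + 0.52×2 + 0.15×3) = 3.15
F: 1 + 3.15 = 4.15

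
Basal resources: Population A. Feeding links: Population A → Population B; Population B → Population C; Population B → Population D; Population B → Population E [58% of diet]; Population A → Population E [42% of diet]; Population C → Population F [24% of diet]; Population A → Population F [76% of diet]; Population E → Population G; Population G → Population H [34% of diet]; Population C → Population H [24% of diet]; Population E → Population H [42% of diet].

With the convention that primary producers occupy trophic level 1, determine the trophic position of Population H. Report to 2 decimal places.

4.02

Population B: 1 + 1 = 2
Population C: 1 + 2 = 3
Population D: 1 + 2 = 3
Population E: 1 + (0.58×2 + 0.42×1) = 2.58
Population F: 1 + (0.24×3 + 0.76×1) = 2.48
Population G: 1 + 2.58 = 3.58
Population H: 1 + (0.34×3.58 + 0.24×3 + 0.42×2.58) = 4.0208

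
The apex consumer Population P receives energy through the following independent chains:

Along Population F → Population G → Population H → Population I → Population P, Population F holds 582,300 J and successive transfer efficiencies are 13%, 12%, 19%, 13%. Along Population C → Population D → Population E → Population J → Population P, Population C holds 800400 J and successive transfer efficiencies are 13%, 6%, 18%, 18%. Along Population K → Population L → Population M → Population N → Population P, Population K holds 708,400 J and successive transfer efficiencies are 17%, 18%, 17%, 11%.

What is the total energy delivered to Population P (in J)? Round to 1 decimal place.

Via Population F: 582300 × 0.13 × 0.12 × 0.19 × 0.13 = 224.371836 J
Via Population C: 800400 × 0.13 × 0.06 × 0.18 × 0.18 = 202.277088 J
Via Population K: 708400 × 0.17 × 0.18 × 0.17 × 0.11 = 405.360648 J
Total at Population P: 224.371836 + 202.277088 + 405.360648 = 832.009572 J

832.0 J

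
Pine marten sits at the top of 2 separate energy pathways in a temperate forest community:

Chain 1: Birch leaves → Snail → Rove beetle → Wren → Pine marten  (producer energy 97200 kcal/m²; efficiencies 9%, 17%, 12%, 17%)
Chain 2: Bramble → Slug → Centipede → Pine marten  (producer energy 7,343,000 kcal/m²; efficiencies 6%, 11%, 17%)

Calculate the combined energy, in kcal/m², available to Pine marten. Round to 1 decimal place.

Chain 1: 97200 × 0.09 × 0.17 × 0.12 × 0.17 = 30.338064 kcal/m²
Chain 2: 7343000 × 0.06 × 0.11 × 0.17 = 8238.846 kcal/m²
Total at Pine marten: 30.338064 + 8238.846 = 8269.184064 kcal/m²

8269.2 kcal/m²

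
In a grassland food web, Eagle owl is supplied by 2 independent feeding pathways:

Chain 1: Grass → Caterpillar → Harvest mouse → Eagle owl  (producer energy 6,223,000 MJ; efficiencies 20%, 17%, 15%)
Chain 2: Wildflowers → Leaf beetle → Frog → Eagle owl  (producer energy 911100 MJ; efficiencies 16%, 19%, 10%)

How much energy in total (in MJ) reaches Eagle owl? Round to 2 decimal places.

34507.04 MJ

Chain 1: 6223000 × 0.2 × 0.17 × 0.15 = 31737.3 MJ
Chain 2: 911100 × 0.16 × 0.19 × 0.1 = 2769.744 MJ
Total at Eagle owl: 31737.3 + 2769.744 = 34507.044 MJ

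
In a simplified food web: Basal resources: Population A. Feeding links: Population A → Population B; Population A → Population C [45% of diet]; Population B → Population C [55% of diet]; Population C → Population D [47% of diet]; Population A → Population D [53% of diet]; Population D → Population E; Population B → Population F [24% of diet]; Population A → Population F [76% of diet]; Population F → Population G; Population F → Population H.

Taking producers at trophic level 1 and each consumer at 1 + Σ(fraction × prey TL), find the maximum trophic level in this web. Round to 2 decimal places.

Population B: 1 + 1 = 2
Population C: 1 + (0.45×1 + 0.55×2) = 2.55
Population D: 1 + (0.47×2.55 + 0.53×1) = 2.7285
Population E: 1 + 2.7285 = 3.7285
Population F: 1 + (0.24×2 + 0.76×1) = 2.24
Population G: 1 + 2.24 = 3.24
Population H: 1 + 2.24 = 3.24

3.73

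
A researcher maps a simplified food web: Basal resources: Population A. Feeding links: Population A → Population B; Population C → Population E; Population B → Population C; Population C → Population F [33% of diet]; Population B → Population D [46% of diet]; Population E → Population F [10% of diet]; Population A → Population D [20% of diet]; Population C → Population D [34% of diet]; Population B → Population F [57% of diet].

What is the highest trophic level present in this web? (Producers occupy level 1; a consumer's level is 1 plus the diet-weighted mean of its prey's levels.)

Population B: 1 + 1 = 2
Population C: 1 + 2 = 3
Population D: 1 + (0.46×2 + 0.34×3 + 0.2×1) = 3.14
Population E: 1 + 3 = 4
Population F: 1 + (0.1×4 + 0.57×2 + 0.33×3) = 3.53

4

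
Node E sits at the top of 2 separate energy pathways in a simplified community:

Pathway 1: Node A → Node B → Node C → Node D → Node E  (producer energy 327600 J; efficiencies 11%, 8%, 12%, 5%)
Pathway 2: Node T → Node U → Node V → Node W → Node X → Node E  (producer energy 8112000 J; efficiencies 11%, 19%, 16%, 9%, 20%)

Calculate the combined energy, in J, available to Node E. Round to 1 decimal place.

Pathway 1: 327600 × 0.11 × 0.08 × 0.12 × 0.05 = 17.29728 J
Pathway 2: 8112000 × 0.11 × 0.19 × 0.16 × 0.09 × 0.2 = 488.277504 J
Total at Node E: 17.29728 + 488.277504 = 505.574784 J

505.6 J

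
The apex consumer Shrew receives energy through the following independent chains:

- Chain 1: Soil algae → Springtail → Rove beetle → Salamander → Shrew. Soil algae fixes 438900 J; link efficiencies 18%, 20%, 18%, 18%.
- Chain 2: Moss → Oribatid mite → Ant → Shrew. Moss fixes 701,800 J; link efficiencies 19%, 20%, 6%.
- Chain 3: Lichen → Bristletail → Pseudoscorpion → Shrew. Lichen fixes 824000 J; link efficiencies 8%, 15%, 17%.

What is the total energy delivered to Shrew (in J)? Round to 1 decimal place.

Chain 1: 438900 × 0.18 × 0.2 × 0.18 × 0.18 = 511.93296 J
Chain 2: 701800 × 0.19 × 0.2 × 0.06 = 1600.104 J
Chain 3: 824000 × 0.08 × 0.15 × 0.17 = 1680.96 J
Total at Shrew: 511.93296 + 1600.104 + 1680.96 = 3792.99696 J

3793.0 J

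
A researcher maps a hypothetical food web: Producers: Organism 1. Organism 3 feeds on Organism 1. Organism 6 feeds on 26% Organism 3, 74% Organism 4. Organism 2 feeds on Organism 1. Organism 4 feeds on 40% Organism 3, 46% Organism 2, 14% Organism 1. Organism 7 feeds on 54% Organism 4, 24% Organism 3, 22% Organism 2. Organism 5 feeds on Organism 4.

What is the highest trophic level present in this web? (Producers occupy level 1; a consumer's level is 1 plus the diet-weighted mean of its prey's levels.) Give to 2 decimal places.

Organism 2: 1 + 1 = 2
Organism 3: 1 + 1 = 2
Organism 4: 1 + (0.4×2 + 0.46×2 + 0.14×1) = 2.86
Organism 5: 1 + 2.86 = 3.86
Organism 6: 1 + (0.26×2 + 0.74×2.86) = 3.6364
Organism 7: 1 + (0.54×2.86 + 0.24×2 + 0.22×2) = 3.4644

3.86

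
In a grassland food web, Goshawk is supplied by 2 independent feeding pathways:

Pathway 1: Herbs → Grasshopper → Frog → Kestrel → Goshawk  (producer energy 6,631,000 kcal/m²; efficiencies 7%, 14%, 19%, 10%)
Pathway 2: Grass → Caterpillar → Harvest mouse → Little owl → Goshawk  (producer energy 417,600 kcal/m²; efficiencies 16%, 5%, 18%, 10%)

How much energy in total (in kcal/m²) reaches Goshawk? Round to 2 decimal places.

1294.83 kcal/m²

Pathway 1: 6631000 × 0.07 × 0.14 × 0.19 × 0.1 = 1234.6922 kcal/m²
Pathway 2: 417600 × 0.16 × 0.05 × 0.18 × 0.1 = 60.1344 kcal/m²
Total at Goshawk: 1234.6922 + 60.1344 = 1294.8266 kcal/m²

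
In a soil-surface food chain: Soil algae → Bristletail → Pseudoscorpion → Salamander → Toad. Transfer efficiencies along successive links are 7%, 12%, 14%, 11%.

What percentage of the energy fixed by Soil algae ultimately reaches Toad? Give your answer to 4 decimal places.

Product of link efficiencies: 0.07 × 0.12 × 0.14 × 0.11 = 0.00012936
As a percentage: 0.00012936 × 100 = 0.0129%

0.0129%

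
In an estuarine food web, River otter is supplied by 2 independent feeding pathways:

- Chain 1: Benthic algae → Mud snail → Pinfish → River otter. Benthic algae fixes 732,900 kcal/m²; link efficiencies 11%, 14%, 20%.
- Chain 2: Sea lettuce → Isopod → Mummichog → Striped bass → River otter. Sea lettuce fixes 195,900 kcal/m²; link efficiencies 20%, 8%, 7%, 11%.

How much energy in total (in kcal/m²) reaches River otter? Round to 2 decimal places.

2281.47 kcal/m²

Chain 1: 732900 × 0.11 × 0.14 × 0.2 = 2257.332 kcal/m²
Chain 2: 195900 × 0.2 × 0.08 × 0.07 × 0.11 = 24.13488 kcal/m²
Total at River otter: 2257.332 + 24.13488 = 2281.46688 kcal/m²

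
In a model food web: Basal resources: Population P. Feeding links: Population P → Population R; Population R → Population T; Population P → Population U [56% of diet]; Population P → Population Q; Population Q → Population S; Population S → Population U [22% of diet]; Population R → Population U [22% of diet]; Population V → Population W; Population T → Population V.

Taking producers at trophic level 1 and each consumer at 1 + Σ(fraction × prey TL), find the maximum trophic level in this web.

5

Population Q: 1 + 1 = 2
Population R: 1 + 1 = 2
Population S: 1 + 2 = 3
Population T: 1 + 2 = 3
Population U: 1 + (0.56×1 + 0.22×3 + 0.22×2) = 2.66
Population V: 1 + 3 = 4
Population W: 1 + 4 = 5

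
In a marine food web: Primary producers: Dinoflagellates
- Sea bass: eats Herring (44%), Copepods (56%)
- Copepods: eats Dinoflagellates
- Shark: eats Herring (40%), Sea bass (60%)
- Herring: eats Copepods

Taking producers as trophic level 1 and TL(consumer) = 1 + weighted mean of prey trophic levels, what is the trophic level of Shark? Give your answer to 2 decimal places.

4.26

Copepods: 1 + 1 = 2
Herring: 1 + 2 = 3
Sea bass: 1 + (0.44×3 + 0.56×2) = 3.44
Shark: 1 + (0.4×3 + 0.6×3.44) = 4.264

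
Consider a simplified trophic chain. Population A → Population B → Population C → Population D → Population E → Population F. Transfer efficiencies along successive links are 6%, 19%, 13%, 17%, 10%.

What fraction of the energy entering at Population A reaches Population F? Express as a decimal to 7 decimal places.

0.0000252

Product of link efficiencies: 0.06 × 0.19 × 0.13 × 0.17 × 0.1 = 0.000025194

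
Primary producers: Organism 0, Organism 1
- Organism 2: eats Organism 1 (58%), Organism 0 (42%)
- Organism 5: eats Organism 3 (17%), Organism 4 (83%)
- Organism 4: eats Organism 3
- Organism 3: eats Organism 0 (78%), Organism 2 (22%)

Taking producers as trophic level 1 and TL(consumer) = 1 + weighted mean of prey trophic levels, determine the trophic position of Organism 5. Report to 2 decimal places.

Organism 2: 1 + (0.58×1 + 0.42×1) = 2
Organism 3: 1 + (0.78×1 + 0.22×2) = 2.22
Organism 4: 1 + 2.22 = 3.22
Organism 5: 1 + (0.17×2.22 + 0.83×3.22) = 4.05

4.05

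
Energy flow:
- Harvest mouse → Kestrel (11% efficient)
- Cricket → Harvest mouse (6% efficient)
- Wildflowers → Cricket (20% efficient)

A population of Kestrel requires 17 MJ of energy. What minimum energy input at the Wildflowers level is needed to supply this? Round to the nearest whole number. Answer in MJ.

12879 MJ

Cumulative transfer efficiency: 0.2 × 0.06 × 0.11 = 0.00132
Wildflowers energy = 17 / 0.00132 = 12879 MJ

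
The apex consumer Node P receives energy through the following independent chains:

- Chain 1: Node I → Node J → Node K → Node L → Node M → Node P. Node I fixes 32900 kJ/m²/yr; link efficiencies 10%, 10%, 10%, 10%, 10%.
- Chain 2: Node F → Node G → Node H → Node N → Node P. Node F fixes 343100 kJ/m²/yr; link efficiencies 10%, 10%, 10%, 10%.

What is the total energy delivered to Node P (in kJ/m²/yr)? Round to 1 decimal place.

Chain 1: 32900 × 0.1 × 0.1 × 0.1 × 0.1 × 0.1 = 0.329 kJ/m²/yr
Chain 2: 343100 × 0.1 × 0.1 × 0.1 × 0.1 = 34.31 kJ/m²/yr
Total at Node P: 0.329 + 34.31 = 34.639 kJ/m²/yr

34.6 kJ/m²/yr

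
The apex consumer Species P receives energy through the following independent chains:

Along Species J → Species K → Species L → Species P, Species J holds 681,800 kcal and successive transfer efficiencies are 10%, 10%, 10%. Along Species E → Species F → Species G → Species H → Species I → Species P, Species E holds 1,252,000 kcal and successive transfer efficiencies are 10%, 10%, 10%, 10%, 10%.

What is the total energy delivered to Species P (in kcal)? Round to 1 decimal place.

Via Species J: 681800 × 0.1 × 0.1 × 0.1 = 681.8 kcal
Via Species E: 1252000 × 0.1 × 0.1 × 0.1 × 0.1 × 0.1 = 12.52 kcal
Total at Species P: 681.8 + 12.52 = 694.32 kcal

694.3 kcal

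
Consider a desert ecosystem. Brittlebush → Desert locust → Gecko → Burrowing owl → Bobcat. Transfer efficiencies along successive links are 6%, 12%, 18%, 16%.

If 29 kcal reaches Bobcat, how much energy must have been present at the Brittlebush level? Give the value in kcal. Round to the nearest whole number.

139853 kcal

Cumulative transfer efficiency: 0.06 × 0.12 × 0.18 × 0.16 = 0.00020736
Brittlebush energy = 29 / 0.00020736 = 139853 kcal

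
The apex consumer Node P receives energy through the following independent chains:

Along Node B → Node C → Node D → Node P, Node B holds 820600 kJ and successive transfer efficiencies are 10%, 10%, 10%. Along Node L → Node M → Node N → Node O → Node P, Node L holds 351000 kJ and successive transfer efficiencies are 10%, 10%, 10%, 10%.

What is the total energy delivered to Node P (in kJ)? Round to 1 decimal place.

855.7 kJ

Via Node B: 820600 × 0.1 × 0.1 × 0.1 = 820.6 kJ
Via Node L: 351000 × 0.1 × 0.1 × 0.1 × 0.1 = 35.1 kJ
Total at Node P: 820.6 + 35.1 = 855.7 kJ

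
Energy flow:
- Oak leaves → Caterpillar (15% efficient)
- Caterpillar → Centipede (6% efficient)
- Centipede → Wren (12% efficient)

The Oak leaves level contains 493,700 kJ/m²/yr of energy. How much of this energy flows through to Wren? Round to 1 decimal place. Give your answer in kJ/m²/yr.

Caterpillar: 493700 × 0.15 = 74055 kJ/m²/yr
Centipede: 74055 × 0.06 = 4443.3 kJ/m²/yr
Wren: 4443.3 × 0.12 = 533.196 kJ/m²/yr

533.2 kJ/m²/yr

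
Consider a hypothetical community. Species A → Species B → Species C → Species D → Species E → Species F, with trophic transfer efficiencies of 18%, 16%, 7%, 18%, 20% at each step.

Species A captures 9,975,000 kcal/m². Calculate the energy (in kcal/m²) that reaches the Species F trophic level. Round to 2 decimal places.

Species B: 9975000 × 0.18 = 1795500 kcal/m²
Species C: 1795500 × 0.16 = 287280 kcal/m²
Species D: 287280 × 0.07 = 20109.6 kcal/m²
Species E: 20109.6 × 0.18 = 3619.728 kcal/m²
Species F: 3619.728 × 0.2 = 723.9456 kcal/m²

723.95 kcal/m²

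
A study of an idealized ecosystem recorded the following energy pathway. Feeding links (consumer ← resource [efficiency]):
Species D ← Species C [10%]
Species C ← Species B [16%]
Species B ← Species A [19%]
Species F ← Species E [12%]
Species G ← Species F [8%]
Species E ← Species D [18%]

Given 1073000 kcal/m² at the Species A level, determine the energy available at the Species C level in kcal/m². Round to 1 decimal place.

32619.2 kcal/m²

Species B: 1073000 × 0.19 = 203870 kcal/m²
Species C: 203870 × 0.16 = 32619.2 kcal/m²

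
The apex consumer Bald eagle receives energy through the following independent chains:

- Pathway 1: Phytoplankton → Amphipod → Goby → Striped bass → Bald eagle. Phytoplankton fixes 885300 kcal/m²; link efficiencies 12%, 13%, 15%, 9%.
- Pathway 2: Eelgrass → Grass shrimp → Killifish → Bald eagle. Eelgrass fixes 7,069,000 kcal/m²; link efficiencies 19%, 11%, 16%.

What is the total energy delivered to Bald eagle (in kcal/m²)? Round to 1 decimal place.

Pathway 1: 885300 × 0.12 × 0.13 × 0.15 × 0.09 = 186.44418 kcal/m²
Pathway 2: 7069000 × 0.19 × 0.11 × 0.16 = 23638.736 kcal/m²
Total at Bald eagle: 186.44418 + 23638.736 = 23825.18018 kcal/m²

23825.2 kcal/m²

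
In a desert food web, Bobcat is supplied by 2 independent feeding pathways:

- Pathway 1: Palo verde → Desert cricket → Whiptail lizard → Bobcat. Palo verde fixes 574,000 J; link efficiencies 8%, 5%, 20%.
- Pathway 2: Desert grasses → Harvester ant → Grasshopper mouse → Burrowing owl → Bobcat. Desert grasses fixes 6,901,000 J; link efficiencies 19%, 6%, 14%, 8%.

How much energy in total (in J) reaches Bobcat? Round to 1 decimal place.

Pathway 1: 574000 × 0.08 × 0.05 × 0.2 = 459.2 J
Pathway 2: 6901000 × 0.19 × 0.06 × 0.14 × 0.08 = 881.11968 J
Total at Bobcat: 459.2 + 881.11968 = 1340.31968 J

1340.3 J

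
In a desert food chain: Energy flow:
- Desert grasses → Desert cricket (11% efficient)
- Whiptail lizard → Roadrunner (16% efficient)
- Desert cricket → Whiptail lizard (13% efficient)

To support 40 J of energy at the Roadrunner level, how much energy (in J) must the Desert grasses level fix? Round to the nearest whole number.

Cumulative transfer efficiency: 0.11 × 0.13 × 0.16 = 0.002288
Desert grasses energy = 40 / 0.002288 = 17483 J

17483 J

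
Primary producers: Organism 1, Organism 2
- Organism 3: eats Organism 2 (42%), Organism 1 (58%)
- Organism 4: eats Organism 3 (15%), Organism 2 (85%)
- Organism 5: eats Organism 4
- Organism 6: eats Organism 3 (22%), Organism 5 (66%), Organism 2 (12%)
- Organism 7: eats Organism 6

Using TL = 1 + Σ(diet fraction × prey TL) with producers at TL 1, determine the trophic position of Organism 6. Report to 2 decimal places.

3.64

Organism 3: 1 + (0.42×1 + 0.58×1) = 2
Organism 4: 1 + (0.15×2 + 0.85×1) = 2.15
Organism 5: 1 + 2.15 = 3.15
Organism 6: 1 + (0.22×2 + 0.66×3.15 + 0.12×1) = 3.639
Organism 7: 1 + 3.639 = 4.639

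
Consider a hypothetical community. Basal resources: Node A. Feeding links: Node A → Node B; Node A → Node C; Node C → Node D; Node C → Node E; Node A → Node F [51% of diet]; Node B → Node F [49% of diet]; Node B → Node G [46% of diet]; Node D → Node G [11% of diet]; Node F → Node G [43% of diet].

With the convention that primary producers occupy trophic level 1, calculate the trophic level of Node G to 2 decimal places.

3.32

Node B: 1 + 1 = 2
Node C: 1 + 1 = 2
Node D: 1 + 2 = 3
Node E: 1 + 2 = 3
Node F: 1 + (0.51×1 + 0.49×2) = 2.49
Node G: 1 + (0.46×2 + 0.11×3 + 0.43×2.49) = 3.3207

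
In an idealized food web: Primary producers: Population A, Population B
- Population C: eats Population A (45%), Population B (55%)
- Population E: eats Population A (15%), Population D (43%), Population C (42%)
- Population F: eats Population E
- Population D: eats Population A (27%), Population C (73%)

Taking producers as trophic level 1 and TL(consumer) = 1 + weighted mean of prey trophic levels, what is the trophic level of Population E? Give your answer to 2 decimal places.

Population C: 1 + (0.45×1 + 0.55×1) = 2
Population D: 1 + (0.27×1 + 0.73×2) = 2.73
Population E: 1 + (0.15×1 + 0.43×2.73 + 0.42×2) = 3.1639
Population F: 1 + 3.1639 = 4.1639

3.16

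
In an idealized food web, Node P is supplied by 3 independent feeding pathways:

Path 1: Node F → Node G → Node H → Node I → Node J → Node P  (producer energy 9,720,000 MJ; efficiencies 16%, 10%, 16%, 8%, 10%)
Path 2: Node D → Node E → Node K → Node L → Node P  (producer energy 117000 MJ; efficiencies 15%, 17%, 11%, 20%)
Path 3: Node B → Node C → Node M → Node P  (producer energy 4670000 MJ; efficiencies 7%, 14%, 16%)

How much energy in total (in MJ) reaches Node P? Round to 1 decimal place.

7587.3 MJ

Path 1: 9720000 × 0.16 × 0.1 × 0.16 × 0.08 × 0.1 = 199.0656 MJ
Path 2: 117000 × 0.15 × 0.17 × 0.11 × 0.2 = 65.637 MJ
Path 3: 4670000 × 0.07 × 0.14 × 0.16 = 7322.56 MJ
Total at Node P: 199.0656 + 65.637 + 7322.56 = 7587.2626 MJ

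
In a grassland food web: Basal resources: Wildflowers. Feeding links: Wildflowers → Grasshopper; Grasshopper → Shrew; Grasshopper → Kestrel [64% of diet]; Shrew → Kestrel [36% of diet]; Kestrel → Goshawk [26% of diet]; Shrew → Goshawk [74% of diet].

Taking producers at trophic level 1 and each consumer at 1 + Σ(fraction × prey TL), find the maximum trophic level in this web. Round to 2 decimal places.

Grasshopper: 1 + 1 = 2
Shrew: 1 + 2 = 3
Kestrel: 1 + (0.64×2 + 0.36×3) = 3.36
Goshawk: 1 + (0.26×3.36 + 0.74×3) = 4.0936

4.09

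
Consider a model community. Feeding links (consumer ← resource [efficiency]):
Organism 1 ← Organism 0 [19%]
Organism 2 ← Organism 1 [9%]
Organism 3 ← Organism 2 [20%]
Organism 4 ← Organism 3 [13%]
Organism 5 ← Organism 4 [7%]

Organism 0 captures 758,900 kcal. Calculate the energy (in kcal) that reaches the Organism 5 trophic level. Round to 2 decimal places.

23.62 kcal

Organism 1: 758900 × 0.19 = 144191 kcal
Organism 2: 144191 × 0.09 = 12977.19 kcal
Organism 3: 12977.19 × 0.2 = 2595.438 kcal
Organism 4: 2595.438 × 0.13 = 337.40694 kcal
Organism 5: 337.40694 × 0.07 = 23.6184858 kcal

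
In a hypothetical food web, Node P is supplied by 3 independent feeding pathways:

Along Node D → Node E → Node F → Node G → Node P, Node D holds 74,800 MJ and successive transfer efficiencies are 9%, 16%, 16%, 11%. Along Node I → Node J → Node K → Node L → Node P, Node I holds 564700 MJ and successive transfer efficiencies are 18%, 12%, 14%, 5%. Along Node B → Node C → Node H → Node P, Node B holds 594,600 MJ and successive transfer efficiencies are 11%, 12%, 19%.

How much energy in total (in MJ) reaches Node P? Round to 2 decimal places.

Via Node D: 74800 × 0.09 × 0.16 × 0.16 × 0.11 = 18.957312 MJ
Via Node I: 564700 × 0.18 × 0.12 × 0.14 × 0.05 = 85.38264 MJ
Via Node B: 594600 × 0.11 × 0.12 × 0.19 = 1491.2568 MJ
Total at Node P: 18.957312 + 85.38264 + 1491.2568 = 1595.596752 MJ

1595.60 MJ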